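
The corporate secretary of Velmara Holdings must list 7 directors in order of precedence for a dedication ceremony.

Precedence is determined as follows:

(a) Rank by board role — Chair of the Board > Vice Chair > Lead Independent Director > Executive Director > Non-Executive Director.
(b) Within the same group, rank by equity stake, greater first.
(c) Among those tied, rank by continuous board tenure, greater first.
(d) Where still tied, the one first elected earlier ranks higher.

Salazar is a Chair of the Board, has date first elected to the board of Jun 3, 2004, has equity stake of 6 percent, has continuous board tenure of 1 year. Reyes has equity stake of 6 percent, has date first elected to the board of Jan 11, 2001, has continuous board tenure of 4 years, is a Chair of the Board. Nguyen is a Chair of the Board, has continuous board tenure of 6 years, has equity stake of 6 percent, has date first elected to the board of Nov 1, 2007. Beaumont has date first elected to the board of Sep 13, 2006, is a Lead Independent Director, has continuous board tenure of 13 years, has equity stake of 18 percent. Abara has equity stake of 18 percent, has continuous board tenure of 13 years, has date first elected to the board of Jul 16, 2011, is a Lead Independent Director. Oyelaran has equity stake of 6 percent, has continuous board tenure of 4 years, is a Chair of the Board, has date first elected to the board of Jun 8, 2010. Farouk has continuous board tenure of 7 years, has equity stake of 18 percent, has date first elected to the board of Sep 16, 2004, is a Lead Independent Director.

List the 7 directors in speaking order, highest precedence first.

By board role: Nguyen, Reyes, Oyelaran and Salazar (Chair of the Board); then Beaumont, Abara and Farouk (Lead Independent Director).
Nguyen, Reyes, Oyelaran and Salazar all have equity stake 6 percent, so the next rule applies.
Among Nguyen, Reyes, Oyelaran and Salazar, by continuous board tenure (higher first): Nguyen (6 years) before Reyes and Oyelaran (4 years) before Salazar (1 year).
Among Reyes and Oyelaran, by date first elected to the board (earlier first): Reyes (Jan 11, 2001) before Oyelaran (Jun 8, 2010).
Beaumont, Abara and Farouk all have equity stake 18 percent, so the next rule applies.
Among Beaumont, Abara and Farouk, by continuous board tenure (higher first): Beaumont and Abara (13 years) before Farouk (7 years).
Among Beaumont and Abara, by date first elected to the board (earlier first): Beaumont (Sep 13, 2006) before Abara (Jul 16, 2011).
Full order: Nguyen, Reyes, Oyelaran, Salazar, Beaumont, Abara, Farouk.

Nguyen, Reyes, Oyelaran, Salazar, Beaumont, Abara, Farouk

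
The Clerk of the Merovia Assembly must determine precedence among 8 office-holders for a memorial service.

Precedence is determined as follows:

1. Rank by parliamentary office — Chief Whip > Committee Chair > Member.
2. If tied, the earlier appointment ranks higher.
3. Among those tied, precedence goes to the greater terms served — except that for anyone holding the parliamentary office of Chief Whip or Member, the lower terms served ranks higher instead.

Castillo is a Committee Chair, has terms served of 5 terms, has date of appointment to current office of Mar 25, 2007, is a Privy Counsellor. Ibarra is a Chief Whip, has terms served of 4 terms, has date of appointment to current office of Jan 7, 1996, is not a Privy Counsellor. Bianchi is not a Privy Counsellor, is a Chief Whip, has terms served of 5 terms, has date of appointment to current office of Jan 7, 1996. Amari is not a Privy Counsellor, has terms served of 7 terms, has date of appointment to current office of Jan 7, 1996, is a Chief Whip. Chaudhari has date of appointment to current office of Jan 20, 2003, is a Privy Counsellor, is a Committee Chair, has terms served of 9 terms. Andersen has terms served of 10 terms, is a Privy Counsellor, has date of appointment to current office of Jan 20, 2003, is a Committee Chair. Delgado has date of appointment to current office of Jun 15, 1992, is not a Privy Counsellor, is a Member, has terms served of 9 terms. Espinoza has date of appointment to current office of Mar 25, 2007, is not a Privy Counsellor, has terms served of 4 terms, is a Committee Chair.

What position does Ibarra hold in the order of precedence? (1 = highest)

1

By parliamentary office: Ibarra, Bianchi and Amari (Chief Whip); then Andersen, Chaudhari, Castillo and Espinoza (Committee Chair); then Delgado (Member).
Ibarra, Bianchi and Amari all have date of appointment to current office Jan 7, 1996, so the next rule applies.
Among Ibarra, Bianchi and Amari, by terms served (lower first) (reversed rule for this group): Ibarra (4 terms) before Bianchi (5 terms) before Amari (7 terms).
Among Andersen, Chaudhari, Castillo and Espinoza, by date of appointment to current office (earlier first): Andersen and Chaudhari (Jan 20, 2003) before Castillo and Espinoza (Mar 25, 2007).
Among Andersen and Chaudhari, by terms served (higher first): Andersen (10 terms) before Chaudhari (9 terms).
Among Castillo and Espinoza, by terms served (higher first): Castillo (5 terms) before Espinoza (4 terms).
Order: Ibarra, Bianchi, Amari, Andersen, Chaudhari, Castillo, Espinoza, Delgado. So position 1.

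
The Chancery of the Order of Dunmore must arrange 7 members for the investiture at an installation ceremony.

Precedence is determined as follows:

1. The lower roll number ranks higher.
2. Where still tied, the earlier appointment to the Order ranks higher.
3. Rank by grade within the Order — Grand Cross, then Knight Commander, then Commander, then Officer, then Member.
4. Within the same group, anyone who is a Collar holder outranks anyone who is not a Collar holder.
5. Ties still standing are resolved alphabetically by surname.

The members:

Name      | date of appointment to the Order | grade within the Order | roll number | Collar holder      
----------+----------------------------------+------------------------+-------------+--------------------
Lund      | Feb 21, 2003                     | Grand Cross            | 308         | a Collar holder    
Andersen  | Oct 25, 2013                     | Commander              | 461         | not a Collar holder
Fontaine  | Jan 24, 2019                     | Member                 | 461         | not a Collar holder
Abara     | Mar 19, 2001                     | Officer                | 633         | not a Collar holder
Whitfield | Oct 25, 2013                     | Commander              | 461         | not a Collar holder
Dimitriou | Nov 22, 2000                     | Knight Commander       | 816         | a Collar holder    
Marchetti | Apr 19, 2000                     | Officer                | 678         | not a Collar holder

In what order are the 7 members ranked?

By roll number (lower first): Lund (308); then Andersen, Whitfield and Fontaine (each 461); then Abara (633); then Marchetti (678); then Dimitriou (816).
Among Andersen, Whitfield and Fontaine, by date of appointment to the Order (earlier first): Andersen and Whitfield (Oct 25, 2013) before Fontaine (Jan 24, 2019).
Andersen and Whitfield are each Commander, so the next rule applies.
Andersen and Whitfield are each not a Collar holder, so the next rule applies.
Among Andersen and Whitfield, alphabetically by surname: Andersen before Whitfield.
Full order: Lund, Andersen, Whitfield, Fontaine, Abara, Marchetti, Dimitriou.

Lund, Andersen, Whitfield, Fontaine, Abara, Marchetti, Dimitriou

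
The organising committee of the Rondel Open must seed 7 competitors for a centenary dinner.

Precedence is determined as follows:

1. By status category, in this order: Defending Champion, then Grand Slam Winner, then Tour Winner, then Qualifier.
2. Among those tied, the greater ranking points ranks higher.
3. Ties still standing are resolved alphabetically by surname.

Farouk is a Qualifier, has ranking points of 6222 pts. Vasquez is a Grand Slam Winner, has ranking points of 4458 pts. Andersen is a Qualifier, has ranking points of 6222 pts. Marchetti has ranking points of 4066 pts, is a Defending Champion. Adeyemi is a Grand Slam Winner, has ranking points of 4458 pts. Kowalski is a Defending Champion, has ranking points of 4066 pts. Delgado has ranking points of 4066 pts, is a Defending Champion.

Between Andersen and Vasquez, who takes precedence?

By status category: Delgado, Kowalski and Marchetti (Defending Champion); then Adeyemi and Vasquez (Grand Slam Winner); then Andersen and Farouk (Qualifier).
Delgado, Kowalski and Marchetti all have ranking points 4066 pts, so the next rule applies.
Among Delgado, Kowalski and Marchetti, alphabetically by surname: Delgado before Kowalski before Marchetti.
Adeyemi and Vasquez both have ranking points 4458 pts, so the next rule applies.
Among Adeyemi and Vasquez, alphabetically by surname: Adeyemi before Vasquez.
Andersen and Farouk both have ranking points 6222 pts, so the next rule applies.
Among Andersen and Farouk, alphabetically by surname: Andersen before Farouk.
So Vasquez takes precedence.

Vasquez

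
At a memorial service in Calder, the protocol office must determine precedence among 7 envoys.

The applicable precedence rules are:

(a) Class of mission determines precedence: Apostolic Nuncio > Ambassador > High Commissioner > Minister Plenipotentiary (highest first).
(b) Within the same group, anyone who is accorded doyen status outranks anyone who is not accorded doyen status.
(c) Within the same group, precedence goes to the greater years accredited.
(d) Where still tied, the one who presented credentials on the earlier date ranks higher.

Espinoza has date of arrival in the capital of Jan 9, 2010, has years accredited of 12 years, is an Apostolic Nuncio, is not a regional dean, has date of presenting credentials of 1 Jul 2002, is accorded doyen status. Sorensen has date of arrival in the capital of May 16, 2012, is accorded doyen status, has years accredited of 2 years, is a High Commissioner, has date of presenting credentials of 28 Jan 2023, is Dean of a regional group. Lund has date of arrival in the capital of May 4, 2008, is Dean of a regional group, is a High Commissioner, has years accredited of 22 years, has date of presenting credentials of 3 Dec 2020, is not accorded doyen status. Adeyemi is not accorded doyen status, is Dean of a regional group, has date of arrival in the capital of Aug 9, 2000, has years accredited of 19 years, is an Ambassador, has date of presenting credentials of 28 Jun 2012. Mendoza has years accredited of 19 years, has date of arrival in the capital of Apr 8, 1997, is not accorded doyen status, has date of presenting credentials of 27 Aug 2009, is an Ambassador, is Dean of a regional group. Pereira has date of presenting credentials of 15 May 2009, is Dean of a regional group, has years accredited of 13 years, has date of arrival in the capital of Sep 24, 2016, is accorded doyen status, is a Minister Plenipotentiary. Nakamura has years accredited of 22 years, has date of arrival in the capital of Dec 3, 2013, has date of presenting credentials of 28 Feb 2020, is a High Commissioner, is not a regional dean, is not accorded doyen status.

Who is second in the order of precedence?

Mendoza

By class of mission: Espinoza (Apostolic Nuncio); then Mendoza and Adeyemi (Ambassador); then Sorensen, Nakamura and Lund (High Commissioner); then Pereira (Minister Plenipotentiary).
Mendoza and Adeyemi are each not accorded doyen status, so the next rule applies.
Mendoza and Adeyemi both have years accredited 19 years, so the next rule applies.
Among Mendoza and Adeyemi, by date of presenting credentials (earlier first): Mendoza (27 Aug 2009) before Adeyemi (28 Jun 2012).
Among Sorensen, Nakamura and Lund, accorded doyen status before not accorded doyen status: Sorensen (accorded doyen status) before Nakamura and Lund (not accorded doyen status).
Nakamura and Lund both have years accredited 22 years, so the next rule applies.
Among Nakamura and Lund, by date of presenting credentials (earlier first): Nakamura (28 Feb 2020) before Lund (3 Dec 2020).
Order: Espinoza, Mendoza, Adeyemi, Sorensen, Nakamura, Lund, Pereira.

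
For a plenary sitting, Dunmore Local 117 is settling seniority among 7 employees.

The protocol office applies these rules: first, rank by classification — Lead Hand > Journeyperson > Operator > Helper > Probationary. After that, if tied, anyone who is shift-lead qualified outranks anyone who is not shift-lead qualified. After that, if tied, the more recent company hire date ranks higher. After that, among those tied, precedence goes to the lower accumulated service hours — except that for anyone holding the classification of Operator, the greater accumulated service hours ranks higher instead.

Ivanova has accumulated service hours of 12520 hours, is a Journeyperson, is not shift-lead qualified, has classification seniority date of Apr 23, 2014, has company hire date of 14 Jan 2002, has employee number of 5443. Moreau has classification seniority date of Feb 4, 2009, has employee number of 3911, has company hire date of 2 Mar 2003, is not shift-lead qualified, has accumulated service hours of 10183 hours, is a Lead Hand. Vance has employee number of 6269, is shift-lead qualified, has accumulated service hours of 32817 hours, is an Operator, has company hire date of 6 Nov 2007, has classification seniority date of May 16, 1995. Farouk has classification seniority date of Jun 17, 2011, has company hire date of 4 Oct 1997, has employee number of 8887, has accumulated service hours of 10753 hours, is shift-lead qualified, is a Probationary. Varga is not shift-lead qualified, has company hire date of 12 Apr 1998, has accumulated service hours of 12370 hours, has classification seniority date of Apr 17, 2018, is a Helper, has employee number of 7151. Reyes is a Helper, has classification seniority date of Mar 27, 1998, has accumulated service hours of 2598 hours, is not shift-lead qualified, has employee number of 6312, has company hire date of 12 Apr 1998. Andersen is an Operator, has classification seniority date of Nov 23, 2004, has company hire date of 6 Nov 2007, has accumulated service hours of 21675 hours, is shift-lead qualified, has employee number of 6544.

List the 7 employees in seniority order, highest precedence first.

By classification: Moreau (Lead Hand); then Ivanova (Journeyperson); then Vance and Andersen (Operator); then Reyes and Varga (Helper); then Farouk (Probationary).
Vance and Andersen are each shift-lead qualified, so the next rule applies.
Vance and Andersen both have company hire date 6 Nov 2007, so the next rule applies.
Among Vance and Andersen, by accumulated service hours (higher first) (reversed rule for this group): Vance (32817 hours) before Andersen (21675 hours).
Reyes and Varga are each not shift-lead qualified, so the next rule applies.
Reyes and Varga both have company hire date 12 Apr 1998, so the next rule applies.
Among Reyes and Varga, by accumulated service hours (lower first): Reyes (2598 hours) before Varga (12370 hours).
Full order: Moreau, Ivanova, Vance, Andersen, Reyes, Varga, Farouk.

Moreau, Ivanova, Vance, Andersen, Reyes, Varga, Farouk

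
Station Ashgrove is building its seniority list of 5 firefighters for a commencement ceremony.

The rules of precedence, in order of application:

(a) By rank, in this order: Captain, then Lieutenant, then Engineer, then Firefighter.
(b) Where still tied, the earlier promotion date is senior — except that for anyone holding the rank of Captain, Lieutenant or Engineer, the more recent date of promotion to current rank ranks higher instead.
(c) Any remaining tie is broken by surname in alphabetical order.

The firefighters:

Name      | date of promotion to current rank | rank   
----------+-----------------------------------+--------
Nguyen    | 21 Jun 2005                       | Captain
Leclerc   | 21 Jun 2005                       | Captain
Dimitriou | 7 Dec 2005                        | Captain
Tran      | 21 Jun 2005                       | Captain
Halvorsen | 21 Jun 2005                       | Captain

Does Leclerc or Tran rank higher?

Leclerc

By rank: Dimitriou, Halvorsen, Leclerc, Nguyen and Tran (Captain).
Among Dimitriou, Halvorsen, Leclerc, Nguyen and Tran, by date of promotion to current rank (later first) (reversed rule for this group): Dimitriou (7 Dec 2005) before Halvorsen, Leclerc, Nguyen and Tran (21 Jun 2005).
Among Halvorsen, Leclerc, Nguyen and Tran, alphabetically by surname: Halvorsen before Leclerc before Nguyen before Tran.
So Leclerc takes precedence.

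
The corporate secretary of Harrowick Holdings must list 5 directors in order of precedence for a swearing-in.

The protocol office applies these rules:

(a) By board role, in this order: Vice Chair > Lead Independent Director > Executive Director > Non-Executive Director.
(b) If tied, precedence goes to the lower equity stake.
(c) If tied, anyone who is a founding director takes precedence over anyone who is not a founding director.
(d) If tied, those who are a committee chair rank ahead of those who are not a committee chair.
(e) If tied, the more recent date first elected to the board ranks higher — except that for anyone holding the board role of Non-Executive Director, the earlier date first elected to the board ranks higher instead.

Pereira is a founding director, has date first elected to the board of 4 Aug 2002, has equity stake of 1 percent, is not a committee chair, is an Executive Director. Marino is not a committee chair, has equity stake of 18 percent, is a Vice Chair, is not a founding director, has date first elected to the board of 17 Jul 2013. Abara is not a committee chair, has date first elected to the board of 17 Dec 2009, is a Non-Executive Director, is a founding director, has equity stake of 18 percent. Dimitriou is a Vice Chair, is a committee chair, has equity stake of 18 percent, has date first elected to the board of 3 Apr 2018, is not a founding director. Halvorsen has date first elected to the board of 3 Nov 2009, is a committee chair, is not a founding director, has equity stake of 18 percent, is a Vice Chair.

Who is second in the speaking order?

By board role: Dimitriou, Halvorsen and Marino (Vice Chair); then Pereira (Executive Director); then Abara (Non-Executive Director).
Dimitriou, Halvorsen and Marino all have equity stake 18 percent, so the next rule applies.
Dimitriou, Halvorsen and Marino are each not a founding director, so the next rule applies.
Among Dimitriou, Halvorsen and Marino, a committee chair before not a committee chair: Dimitriou and Halvorsen (a committee chair) before Marino (not a committee chair).
Among Dimitriou and Halvorsen, by date first elected to the board (later first): Dimitriou (3 Apr 2018) before Halvorsen (3 Nov 2009).
Order: Dimitriou, Halvorsen, Marino, Pereira, Abara.

Halvorsen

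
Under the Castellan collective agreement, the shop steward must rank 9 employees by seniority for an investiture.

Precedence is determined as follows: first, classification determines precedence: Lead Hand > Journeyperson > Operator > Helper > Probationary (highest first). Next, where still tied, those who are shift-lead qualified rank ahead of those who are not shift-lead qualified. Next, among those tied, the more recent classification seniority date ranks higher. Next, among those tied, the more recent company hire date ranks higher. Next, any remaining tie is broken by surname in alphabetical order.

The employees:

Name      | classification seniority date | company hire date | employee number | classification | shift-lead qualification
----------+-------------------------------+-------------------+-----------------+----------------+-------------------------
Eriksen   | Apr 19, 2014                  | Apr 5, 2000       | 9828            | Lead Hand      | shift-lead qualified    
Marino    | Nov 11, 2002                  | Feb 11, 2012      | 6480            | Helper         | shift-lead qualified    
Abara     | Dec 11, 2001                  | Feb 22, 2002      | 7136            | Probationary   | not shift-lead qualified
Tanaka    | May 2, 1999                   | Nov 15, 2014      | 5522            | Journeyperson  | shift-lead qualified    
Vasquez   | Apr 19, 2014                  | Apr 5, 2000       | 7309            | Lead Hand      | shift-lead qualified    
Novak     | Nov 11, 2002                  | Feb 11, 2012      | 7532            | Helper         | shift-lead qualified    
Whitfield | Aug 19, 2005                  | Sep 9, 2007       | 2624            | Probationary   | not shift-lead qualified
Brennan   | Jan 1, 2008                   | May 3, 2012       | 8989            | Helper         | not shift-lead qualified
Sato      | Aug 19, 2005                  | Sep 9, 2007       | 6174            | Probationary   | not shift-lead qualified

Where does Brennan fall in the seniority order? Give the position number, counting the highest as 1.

By classification: Eriksen and Vasquez (Lead Hand); then Tanaka (Journeyperson); then Marino, Novak and Brennan (Helper); then Sato, Whitfield and Abara (Probationary).
Eriksen and Vasquez are each shift-lead qualified, so the next rule applies.
Eriksen and Vasquez both have classification seniority date Apr 19, 2014, so the next rule applies.
Eriksen and Vasquez both have company hire date Apr 5, 2000, so the next rule applies.
Among Eriksen and Vasquez, alphabetically by surname: Eriksen before Vasquez.
Among Marino, Novak and Brennan, shift-lead qualified before not shift-lead qualified: Marino and Novak (shift-lead qualified) before Brennan (not shift-lead qualified).
Marino and Novak both have classification seniority date Nov 11, 2002, so the next rule applies.
Marino and Novak both have company hire date Feb 11, 2012, so the next rule applies.
Among Marino and Novak, alphabetically by surname: Marino before Novak.
Sato, Whitfield and Abara are each not shift-lead qualified, so the next rule applies.
Among Sato, Whitfield and Abara, by classification seniority date (later first): Sato and Whitfield (Aug 19, 2005) before Abara (Dec 11, 2001).
Sato and Whitfield both have company hire date Sep 9, 2007, so the next rule applies.
Among Sato and Whitfield, alphabetically by surname: Sato before Whitfield.
Order: Eriksen, Vasquez, Tanaka, Marino, Novak, Brennan, Sato, Whitfield, Abara. So position 6.

6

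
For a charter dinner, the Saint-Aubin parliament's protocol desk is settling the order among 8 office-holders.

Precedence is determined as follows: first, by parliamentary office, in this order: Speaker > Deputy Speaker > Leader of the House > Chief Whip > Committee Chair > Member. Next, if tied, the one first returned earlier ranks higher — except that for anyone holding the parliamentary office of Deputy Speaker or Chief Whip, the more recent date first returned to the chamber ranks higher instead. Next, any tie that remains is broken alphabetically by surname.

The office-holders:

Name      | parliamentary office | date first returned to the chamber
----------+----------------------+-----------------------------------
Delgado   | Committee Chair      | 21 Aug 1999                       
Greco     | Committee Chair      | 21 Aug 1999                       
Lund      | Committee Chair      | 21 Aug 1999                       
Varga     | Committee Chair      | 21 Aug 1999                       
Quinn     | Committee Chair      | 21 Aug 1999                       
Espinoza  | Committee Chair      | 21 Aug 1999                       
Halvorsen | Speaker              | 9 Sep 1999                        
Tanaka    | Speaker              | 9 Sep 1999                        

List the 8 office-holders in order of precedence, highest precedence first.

Halvorsen, Tanaka, Delgado, Espinoza, Greco, Lund, Quinn, Varga

By parliamentary office: Halvorsen and Tanaka (Speaker); then Delgado, Espinoza, Greco, Lund, Quinn and Varga (Committee Chair).
Halvorsen and Tanaka both have date first returned to the chamber 9 Sep 1999, so the next rule applies.
Among Halvorsen and Tanaka, alphabetically by surname: Halvorsen before Tanaka.
Delgado, Espinoza, Greco, Lund, Quinn and Varga all have date first returned to the chamber 21 Aug 1999, so the next rule applies.
Among Delgado, Espinoza, Greco, Lund, Quinn and Varga, alphabetically by surname: Delgado before Espinoza before Greco before Lund before Quinn before Varga.
Full order: Halvorsen, Tanaka, Delgado, Espinoza, Greco, Lund, Quinn, Varga.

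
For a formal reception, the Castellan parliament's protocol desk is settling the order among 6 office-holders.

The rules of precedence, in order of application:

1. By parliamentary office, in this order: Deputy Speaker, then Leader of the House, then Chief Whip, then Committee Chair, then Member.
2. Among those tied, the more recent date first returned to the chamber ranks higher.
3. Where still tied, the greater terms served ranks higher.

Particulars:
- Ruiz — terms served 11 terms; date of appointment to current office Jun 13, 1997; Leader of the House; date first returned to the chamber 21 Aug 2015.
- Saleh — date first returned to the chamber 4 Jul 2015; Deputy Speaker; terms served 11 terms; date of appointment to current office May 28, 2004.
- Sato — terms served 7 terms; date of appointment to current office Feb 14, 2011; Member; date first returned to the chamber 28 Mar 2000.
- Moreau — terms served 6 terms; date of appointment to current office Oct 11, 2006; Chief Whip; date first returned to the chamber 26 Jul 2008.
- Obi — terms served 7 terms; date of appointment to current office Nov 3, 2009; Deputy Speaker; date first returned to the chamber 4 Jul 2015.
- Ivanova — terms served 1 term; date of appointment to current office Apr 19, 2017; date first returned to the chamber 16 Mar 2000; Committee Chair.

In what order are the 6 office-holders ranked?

Saleh, Obi, Ruiz, Moreau, Ivanova, Sato

By parliamentary office: Saleh and Obi (Deputy Speaker); then Ruiz (Leader of the House); then Moreau (Chief Whip); then Ivanova (Committee Chair); then Sato (Member).
Saleh and Obi both have date first returned to the chamber 4 Jul 2015, so the next rule applies.
Among Saleh and Obi, by terms served (higher first): Saleh (11 terms) before Obi (7 terms).
Full order: Saleh, Obi, Ruiz, Moreau, Ivanova, Sato.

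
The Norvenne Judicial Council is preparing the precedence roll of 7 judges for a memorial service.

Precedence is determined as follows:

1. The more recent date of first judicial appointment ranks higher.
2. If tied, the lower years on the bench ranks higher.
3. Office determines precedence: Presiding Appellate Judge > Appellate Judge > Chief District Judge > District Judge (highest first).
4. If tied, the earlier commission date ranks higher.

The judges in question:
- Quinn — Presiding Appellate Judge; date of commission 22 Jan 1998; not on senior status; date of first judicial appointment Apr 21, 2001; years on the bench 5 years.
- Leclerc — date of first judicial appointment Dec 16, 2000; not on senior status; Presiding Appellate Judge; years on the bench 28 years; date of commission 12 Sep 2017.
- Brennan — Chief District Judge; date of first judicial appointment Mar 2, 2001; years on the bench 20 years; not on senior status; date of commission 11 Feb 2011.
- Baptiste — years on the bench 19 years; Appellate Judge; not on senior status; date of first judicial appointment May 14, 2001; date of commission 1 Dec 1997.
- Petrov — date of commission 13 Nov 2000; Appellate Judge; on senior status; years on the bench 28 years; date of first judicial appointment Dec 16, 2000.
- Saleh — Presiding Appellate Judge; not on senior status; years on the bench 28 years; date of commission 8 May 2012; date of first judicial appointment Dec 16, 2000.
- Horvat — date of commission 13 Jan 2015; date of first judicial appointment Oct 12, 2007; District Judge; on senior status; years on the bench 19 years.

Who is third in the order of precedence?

Quinn

By date of first judicial appointment (later first): Horvat (Oct 12, 2007); then Baptiste (May 14, 2001); then Quinn (Apr 21, 2001); then Brennan (Mar 2, 2001); then Saleh, Leclerc and Petrov (each Dec 16, 2000).
Saleh, Leclerc and Petrov all have years on the bench 28 years, so the next rule applies.
Among Saleh, Leclerc and Petrov, by office: Saleh and Leclerc (Presiding Appellate Judge) before Petrov (Appellate Judge).
Among Saleh and Leclerc, by date of commission (earlier first): Saleh (8 May 2012) before Leclerc (12 Sep 2017).
Order: Horvat, Baptiste, Quinn, Brennan, Saleh, Leclerc, Petrov.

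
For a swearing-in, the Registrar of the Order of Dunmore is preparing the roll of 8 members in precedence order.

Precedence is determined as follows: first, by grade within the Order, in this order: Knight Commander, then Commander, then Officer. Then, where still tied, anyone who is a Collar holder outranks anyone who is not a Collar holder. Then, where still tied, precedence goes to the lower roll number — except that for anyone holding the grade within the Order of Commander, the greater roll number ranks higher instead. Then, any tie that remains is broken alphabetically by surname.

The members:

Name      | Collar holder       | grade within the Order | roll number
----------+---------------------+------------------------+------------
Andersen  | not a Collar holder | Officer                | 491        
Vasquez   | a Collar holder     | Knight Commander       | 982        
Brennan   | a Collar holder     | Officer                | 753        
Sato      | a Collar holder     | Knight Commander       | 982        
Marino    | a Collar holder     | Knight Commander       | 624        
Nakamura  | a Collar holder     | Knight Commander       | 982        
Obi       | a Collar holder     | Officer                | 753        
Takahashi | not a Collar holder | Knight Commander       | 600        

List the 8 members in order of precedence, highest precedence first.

By grade within the Order: Marino, Nakamura, Sato, Vasquez and Takahashi (Knight Commander); then Brennan, Obi and Andersen (Officer).
Among Marino, Nakamura, Sato, Vasquez and Takahashi, a Collar holder before not a Collar holder: Marino, Nakamura, Sato and Vasquez (a Collar holder) before Takahashi (not a Collar holder).
Among Marino, Nakamura, Sato and Vasquez, by roll number (lower first): Marino (624) before Nakamura, Sato and Vasquez (982).
Among Nakamura, Sato and Vasquez, alphabetically by surname: Nakamura before Sato before Vasquez.
Among Brennan, Obi and Andersen, a Collar holder before not a Collar holder: Brennan and Obi (a Collar holder) before Andersen (not a Collar holder).
Brennan and Obi both have roll number 753, so the next rule applies.
Among Brennan and Obi, alphabetically by surname: Brennan before Obi.
Full order: Marino, Nakamura, Sato, Vasquez, Takahashi, Brennan, Obi, Andersen.

Marino, Nakamura, Sato, Vasquez, Takahashi, Brennan, Obi, Andersen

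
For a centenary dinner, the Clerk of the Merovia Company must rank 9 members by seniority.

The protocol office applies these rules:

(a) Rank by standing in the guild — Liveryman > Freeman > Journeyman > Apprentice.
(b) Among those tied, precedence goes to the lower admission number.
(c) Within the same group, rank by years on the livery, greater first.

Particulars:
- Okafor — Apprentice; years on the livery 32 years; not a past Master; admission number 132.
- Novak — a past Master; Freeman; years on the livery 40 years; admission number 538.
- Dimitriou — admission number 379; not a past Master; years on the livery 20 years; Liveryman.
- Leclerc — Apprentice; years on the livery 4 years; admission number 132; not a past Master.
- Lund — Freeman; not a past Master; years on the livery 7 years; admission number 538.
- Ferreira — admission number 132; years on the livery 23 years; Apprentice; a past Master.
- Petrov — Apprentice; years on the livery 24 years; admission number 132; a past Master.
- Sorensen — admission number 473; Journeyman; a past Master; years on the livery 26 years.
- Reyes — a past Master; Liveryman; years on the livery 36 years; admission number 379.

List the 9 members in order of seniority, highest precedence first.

By standing in the guild: Reyes and Dimitriou (Liveryman); then Novak and Lund (Freeman); then Sorensen (Journeyman); then Okafor, Petrov, Ferreira and Leclerc (Apprentice).
Reyes and Dimitriou both have admission number 379, so the next rule applies.
Among Reyes and Dimitriou, by years on the livery (higher first): Reyes (36 years) before Dimitriou (20 years).
Novak and Lund both have admission number 538, so the next rule applies.
Among Novak and Lund, by years on the livery (higher first): Novak (40 years) before Lund (7 years).
Okafor, Petrov, Ferreira and Leclerc all have admission number 132, so the next rule applies.
Among Okafor, Petrov, Ferreira and Leclerc, by years on the livery (higher first): Okafor (32 years) before Petrov (24 years) before Ferreira (23 years) before Leclerc (4 years).
Full order: Reyes, Dimitriou, Novak, Lund, Sorensen, Okafor, Petrov, Ferreira, Leclerc.

Reyes, Dimitriou, Novak, Lund, Sorensen, Okafor, Petrov, Ferreira, Leclerc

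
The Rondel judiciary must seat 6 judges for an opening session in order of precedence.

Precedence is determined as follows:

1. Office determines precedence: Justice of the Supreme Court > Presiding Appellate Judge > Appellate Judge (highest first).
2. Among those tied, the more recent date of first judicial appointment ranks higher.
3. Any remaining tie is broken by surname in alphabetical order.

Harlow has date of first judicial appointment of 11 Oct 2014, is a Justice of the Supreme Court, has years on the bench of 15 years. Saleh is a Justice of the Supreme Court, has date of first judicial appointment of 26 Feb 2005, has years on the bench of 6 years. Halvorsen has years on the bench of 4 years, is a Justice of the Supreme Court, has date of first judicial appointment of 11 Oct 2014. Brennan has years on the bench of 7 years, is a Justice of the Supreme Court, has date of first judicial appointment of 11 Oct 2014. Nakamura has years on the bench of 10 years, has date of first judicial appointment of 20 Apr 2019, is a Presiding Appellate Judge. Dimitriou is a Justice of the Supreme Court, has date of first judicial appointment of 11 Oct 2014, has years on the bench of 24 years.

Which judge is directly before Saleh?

By office: Brennan, Dimitriou, Halvorsen, Harlow and Saleh (Justice of the Supreme Court); then Nakamura (Presiding Appellate Judge).
Among Brennan, Dimitriou, Halvorsen, Harlow and Saleh, by date of first judicial appointment (later first): Brennan, Dimitriou, Halvorsen and Harlow (11 Oct 2014) before Saleh (26 Feb 2005).
Among Brennan, Dimitriou, Halvorsen and Harlow, alphabetically by surname: Brennan before Dimitriou before Halvorsen before Harlow.
Order: Brennan, Dimitriou, Halvorsen, Harlow, Saleh, Nakamura.

Harlow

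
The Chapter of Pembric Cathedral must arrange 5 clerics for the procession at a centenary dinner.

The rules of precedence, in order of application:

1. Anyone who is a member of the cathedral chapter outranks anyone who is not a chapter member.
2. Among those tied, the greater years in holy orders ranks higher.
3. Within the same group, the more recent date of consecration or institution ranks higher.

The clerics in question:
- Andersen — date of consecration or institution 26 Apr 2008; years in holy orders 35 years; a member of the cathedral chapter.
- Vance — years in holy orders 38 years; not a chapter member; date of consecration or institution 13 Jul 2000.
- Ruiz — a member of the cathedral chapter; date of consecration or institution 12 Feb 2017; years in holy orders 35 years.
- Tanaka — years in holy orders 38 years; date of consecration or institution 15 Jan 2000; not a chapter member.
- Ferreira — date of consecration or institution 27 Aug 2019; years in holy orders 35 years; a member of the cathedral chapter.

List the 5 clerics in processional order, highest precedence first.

Ferreira, Ruiz, Andersen, Vance, Tanaka

By the first rule: Ferreira, Ruiz and Andersen (each a member of the cathedral chapter); then Vance and Tanaka (both not a chapter member).
Ferreira, Ruiz and Andersen all have years in holy orders 35 years, so the next rule applies.
Among Ferreira, Ruiz and Andersen, by date of consecration or institution (later first): Ferreira (27 Aug 2019) before Ruiz (12 Feb 2017) before Andersen (26 Apr 2008).
Vance and Tanaka both have years in holy orders 38 years, so the next rule applies.
Among Vance and Tanaka, by date of consecration or institution (later first): Vance (13 Jul 2000) before Tanaka (15 Jan 2000).
Full order: Ferreira, Ruiz, Andersen, Vance, Tanaka.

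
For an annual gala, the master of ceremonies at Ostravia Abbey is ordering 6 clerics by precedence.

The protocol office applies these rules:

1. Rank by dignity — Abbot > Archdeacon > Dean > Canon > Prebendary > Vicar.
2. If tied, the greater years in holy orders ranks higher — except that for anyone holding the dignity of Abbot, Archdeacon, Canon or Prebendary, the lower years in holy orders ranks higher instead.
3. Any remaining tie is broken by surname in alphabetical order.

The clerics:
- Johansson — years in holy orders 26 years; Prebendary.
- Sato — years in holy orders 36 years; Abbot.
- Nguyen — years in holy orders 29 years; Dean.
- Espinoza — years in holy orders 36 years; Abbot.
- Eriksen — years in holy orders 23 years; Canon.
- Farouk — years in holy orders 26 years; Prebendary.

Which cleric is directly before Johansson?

Farouk

By dignity: Espinoza and Sato (Abbot); then Nguyen (Dean); then Eriksen (Canon); then Farouk and Johansson (Prebendary).
Espinoza and Sato both have years in holy orders 36 years, so the next rule applies.
Among Espinoza and Sato, alphabetically by surname: Espinoza before Sato.
Farouk and Johansson both have years in holy orders 26 years, so the next rule applies.
Among Farouk and Johansson, alphabetically by surname: Farouk before Johansson.
Order: Espinoza, Sato, Nguyen, Eriksen, Farouk, Johansson.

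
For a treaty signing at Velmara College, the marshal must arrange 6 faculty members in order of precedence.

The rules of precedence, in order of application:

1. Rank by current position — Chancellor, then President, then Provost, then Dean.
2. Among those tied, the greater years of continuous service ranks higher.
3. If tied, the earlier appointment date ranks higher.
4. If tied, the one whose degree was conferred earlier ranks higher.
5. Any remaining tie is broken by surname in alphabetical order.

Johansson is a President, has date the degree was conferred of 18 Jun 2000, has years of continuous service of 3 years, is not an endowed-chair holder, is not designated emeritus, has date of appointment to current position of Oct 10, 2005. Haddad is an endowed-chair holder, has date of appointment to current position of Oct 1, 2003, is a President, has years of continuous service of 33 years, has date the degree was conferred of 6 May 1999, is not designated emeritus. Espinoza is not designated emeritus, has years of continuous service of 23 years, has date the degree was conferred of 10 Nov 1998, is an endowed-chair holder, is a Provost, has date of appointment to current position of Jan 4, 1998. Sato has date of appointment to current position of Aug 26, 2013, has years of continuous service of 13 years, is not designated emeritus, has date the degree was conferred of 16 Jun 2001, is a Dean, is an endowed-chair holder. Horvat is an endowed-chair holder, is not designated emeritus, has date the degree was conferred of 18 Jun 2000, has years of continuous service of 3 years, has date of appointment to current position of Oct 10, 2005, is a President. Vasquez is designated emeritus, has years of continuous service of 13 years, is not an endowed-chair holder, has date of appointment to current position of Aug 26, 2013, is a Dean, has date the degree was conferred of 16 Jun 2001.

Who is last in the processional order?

Vasquez

By current position: Haddad, Horvat and Johansson (President); then Espinoza (Provost); then Sato and Vasquez (Dean).
Among Haddad, Horvat and Johansson, by years of continuous service (higher first): Haddad (33 years) before Horvat and Johansson (3 years).
Horvat and Johansson both have date of appointment to current position Oct 10, 2005, so the next rule applies.
Horvat and Johansson both have date the degree was conferred 18 Jun 2000, so the next rule applies.
Among Horvat and Johansson, alphabetically by surname: Horvat before Johansson.
Sato and Vasquez both have years of continuous service 13 years, so the next rule applies.
Sato and Vasquez both have date of appointment to current position Aug 26, 2013, so the next rule applies.
Sato and Vasquez both have date the degree was conferred 16 Jun 2001, so the next rule applies.
Among Sato and Vasquez, alphabetically by surname: Sato before Vasquez.
Order: Haddad, Horvat, Johansson, Espinoza, Sato, Vasquez.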